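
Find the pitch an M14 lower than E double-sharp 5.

Counting seven letter names plus an octave down from E lands on F.
Moving 23 semitones down from E##5 (the size of a major fourteenth) reaches F##3.

F double-sharp 3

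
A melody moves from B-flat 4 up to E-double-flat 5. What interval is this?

B to E spans four letter names (B-C-D-E): a fourth.
A perfect fourth would be 5 semitones; Bb4 to Ebb5 is 4, one semitone narrower, so the interval is diminished.

diminished fourth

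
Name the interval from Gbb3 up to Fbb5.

minor 14th

G to F spans seven letter names (G-A-B-C-D-E-F), plus an octave — that makes it a fourteenth of some quality.
Gbb3 to Fbb5 is 22 semitones, a half step short of the major fourteenth (23), so this is minor.
(Equivalently, a compound minor seventh: a minor seventh plus an octave.)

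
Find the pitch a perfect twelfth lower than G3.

The twelfth's letter: G down five letter names plus an octave → C.
Moving 19 semitones down from G3 (the size of a perfect twelfth) reaches C2.

C2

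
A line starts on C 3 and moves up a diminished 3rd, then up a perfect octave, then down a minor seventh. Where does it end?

C3 up a diminished third → Ebb3 (2 semitones).
A perfect octave up from Ebb3 is Ebb4.
A minor seventh down from Ebb4 is Fb3.

F flat 3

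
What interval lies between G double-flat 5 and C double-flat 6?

perfect 4th

G to C spans four letter names (G-A-B-C) — that makes it a fourth of some quality.
Gbb5 to Cbb6 is 5 semitones, matching the perfect fourth exactly, so the quality is perfect.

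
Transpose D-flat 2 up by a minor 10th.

The tenth's letter: D up three letter names plus an octave → F.
A minor tenth spans 15 semitones, so from Db2 the target pitch is Fb3.

F-flat 3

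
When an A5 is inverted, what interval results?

Inverted interval numbers add to nine, so a fifth pairs with a fourth (5 + 4 = 9).
And augmented becomes diminished under inversion, so we get a diminished fourth.

d4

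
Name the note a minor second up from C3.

Db3

Counting two letter names up from C lands on D.
Moving 1 semitone up from C3 (the size of a minor second) reaches Db3.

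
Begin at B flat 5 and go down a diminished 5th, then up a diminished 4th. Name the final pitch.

Bb5 down a diminished fifth → E5 (6 semitones).
A diminished fourth up from E5 is Ab5.

A flat 5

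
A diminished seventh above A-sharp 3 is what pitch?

G 4

Seven letter names up from A: G.
A diminished seventh spans 9 semitones, so from A#3 the target pitch is G4.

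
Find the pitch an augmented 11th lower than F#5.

C4

Four letters down from F (plus an octave) reaches C.
An augmented eleventh spans 18 semitones, so from F#5 the target pitch is C4.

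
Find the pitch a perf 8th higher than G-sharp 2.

The letter stays G (same as the start), shifted an octave up.
A perfect octave is 12 semitones; 12 semitones up from G#2 gives G#3.

G-sharp 3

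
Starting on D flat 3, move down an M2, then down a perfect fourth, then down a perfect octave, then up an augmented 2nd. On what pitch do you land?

A 1

Db3 down a major second → Cb3 (2 semitones).
Down a perfect fourth from Cb3: Gb2 (5 semitones down).
Gb2 down a perfect octave → Gb1 (12 semitones).
An augmented second up from Gb1 is A1.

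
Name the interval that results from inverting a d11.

First reduce the compound diminished eleventh to its simple form, a diminished fourth.
Inverted interval numbers add to nine, so a fourth pairs with a fifth (4 + 5 = 9).
The quality also flips — diminished becomes augmented — giving an augmented fifth.

A5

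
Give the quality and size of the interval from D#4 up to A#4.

D to A spans five letter names (D-E-F-G-A), so the interval is some kind of fifth.
Counting semitones, D#4→A#4 is 7, which is the perfect fifth.

perfect fifth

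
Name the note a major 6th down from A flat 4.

Counting six letter names down from A lands on C.
Moving 9 semitones down from Ab4 (the size of a major sixth) reaches Cb4.

C flat 4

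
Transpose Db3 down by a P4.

Counting four letter names down from D lands on A.
A perfect fourth spans 5 semitones, so from Db3 the target pitch is Ab2.

Ab2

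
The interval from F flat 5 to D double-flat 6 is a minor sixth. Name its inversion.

major 3rd

The rule of nine gives the new number: 9 − 6 = 3, so a sixth becomes a third.
Quality inverts too: minor becomes major. That makes the inversion a major third.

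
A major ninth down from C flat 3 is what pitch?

Counting two letter names plus an octave down from C lands on B.
A major ninth is 14 semitones; 14 semitones down from Cb3 gives Bbb1.

B double-flat 1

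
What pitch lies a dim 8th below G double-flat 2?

An octave keeps the letter name G, an octave down from G.
A diminished octave spans 11 semitones, so from Gbb2 the target pitch is Gb1.

G flat 1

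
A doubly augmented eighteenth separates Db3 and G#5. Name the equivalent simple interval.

doubly augmented 4th

Subtracting seven from the interval number removes an octave: 18 − 14 = 4.
So a doubly augmented eighteenth is 2 octaves plus a doubly augmented fourth. The quality is unchanged.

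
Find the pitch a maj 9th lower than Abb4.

Two letters down from A (plus an octave) reaches G.
A major ninth spans 14 semitones, so from Abb4 the target pitch is Gbb3.

Gbb3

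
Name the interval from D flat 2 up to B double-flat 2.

D to B spans six letter names (D-E-F-G-A-B): a sixth.
At 8 semitones, Db2→Bbb2 falls one short of a major sixth: minor.

minor 6th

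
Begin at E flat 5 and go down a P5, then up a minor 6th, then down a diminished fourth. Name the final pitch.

Eb5 down a perfect fifth → Ab4 (7 semitones).
Up a minor sixth from Ab4: Fb5 (8 semitones up).
A diminished fourth down from Fb5 is C5.

C 5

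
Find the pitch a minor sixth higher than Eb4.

Counting six letter names up from E lands on C.
A minor sixth is 8 semitones; 8 semitones up from Eb4 gives Cb5.

Cb5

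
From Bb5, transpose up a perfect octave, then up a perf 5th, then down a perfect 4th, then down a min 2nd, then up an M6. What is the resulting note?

G#7

A perfect octave up from Bb5 is Bb6.
A perfect fifth up from Bb6 is F7.
F7 down a perfect fourth → C7 (5 semitones).
A minor second down from C7 is B6.
A major sixth up from B6 is G#7.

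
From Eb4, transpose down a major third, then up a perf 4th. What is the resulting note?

Fb4

A major third down from Eb4 is Cb4.
Cb4 up a perfect fourth → Fb4 (5 semitones).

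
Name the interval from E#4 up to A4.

E to A spans four letter names (E-F-G-A): a fourth.
The perfect fourth is 5 semitones; here we have 4, one semitone narrower: diminished.

diminished fourth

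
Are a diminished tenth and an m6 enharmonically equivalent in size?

A diminished tenth spans 14 semitones; a minor sixth spans 8 semitones. They differ by 6.

No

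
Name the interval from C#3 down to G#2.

Descending from C#3 to G#2 is the same interval as ascending G#2 to C#3.
G to C spans four letter names (G-A-B-C) — that makes it a fourth of some quality.
G#2 to C#3 is 5 semitones, matching the perfect fourth exactly, so the quality is perfect.

P4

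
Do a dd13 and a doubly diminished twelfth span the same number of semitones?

No

A doubly diminished thirteenth spans 18 semitones; a doubly diminished twelfth spans 17 semitones. They differ by 1.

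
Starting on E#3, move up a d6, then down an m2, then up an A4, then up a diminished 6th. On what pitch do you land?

C5

Up a diminished sixth from E#3: C4 (7 semitones up).
C4 down a minor second → B3 (1 semitone).
B3 up an augmented fourth → E#4 (6 semitones).
A diminished sixth up from E#4 is C5.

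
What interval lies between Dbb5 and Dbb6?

D to D is the same letter name, plus an octave, so the interval is some kind of octave.
Dbb5 to Dbb6 is 12 semitones, matching the perfect octave exactly, so the quality is perfect.

perfect octave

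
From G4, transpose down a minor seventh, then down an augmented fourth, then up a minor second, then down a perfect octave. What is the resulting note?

Fb2

Down a minor seventh from G4: A3 (10 semitones down).
Down an augmented fourth from A3: Eb3 (6 semitones down).
Eb3 up a minor second → Fb3 (1 semitone).
A perfect octave down from Fb3 is Fb2.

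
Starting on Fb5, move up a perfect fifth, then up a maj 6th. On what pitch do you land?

Up a perfect fifth from Fb5: Cb6 (7 semitones up).
Up a major sixth from Cb6: Ab6 (9 semitones up).

Ab6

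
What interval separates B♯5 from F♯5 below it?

augmented fourth

Descending from B#5 to F#5 is the same interval as ascending F#5 to B#5.
F to B spans four letter names (F-G-A-B) — that makes it a fourth of some quality.
F#5 to B#5 spans 6 semitones — one semitone wider than the perfect fourth (5) — giving an augmented fourth.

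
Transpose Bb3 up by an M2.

C4

Two letter names up from B: C.
A major second spans 2 semitones, so from Bb3 the target pitch is C4.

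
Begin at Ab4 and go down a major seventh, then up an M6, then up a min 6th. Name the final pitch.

Ebb5

Ab4 down a major seventh → Bbb3 (11 semitones).
Bbb3 up a major sixth → Gb4 (9 semitones).
A minor sixth up from Gb4 is Ebb5.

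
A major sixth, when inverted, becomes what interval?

Inverted interval numbers add to nine, so a sixth pairs with a third (6 + 3 = 9).
Quality inverts too: major becomes minor. That makes the inversion a minor third.

minor third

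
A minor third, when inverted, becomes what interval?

Interval numbers invert to sum to nine: 3 + 6 = 9, so a third inverts to a sixth.
The quality also flips — minor becomes major — giving a major sixth.

major 6th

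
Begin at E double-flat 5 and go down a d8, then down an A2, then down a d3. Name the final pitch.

B flat 3

Ebb5 down a diminished octave → Eb4 (11 semitones).
An augmented second down from Eb4 is Dbb4.
Down a diminished third from Dbb4: Bb3 (2 semitones down).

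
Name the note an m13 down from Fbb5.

Six letters down from F (plus an octave) reaches A.
Moving 20 semitones down from Fbb5 (the size of a minor thirteenth) reaches Abb3.

Abb3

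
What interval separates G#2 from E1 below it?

major tenth

Descending from G#2 to E1 is the same interval as ascending E1 to G#2.
E to G spans three letter names (E-F-G), plus an octave — that makes it a tenth of some quality.
Counting semitones, E1→G#2 is 16, which is the major tenth.
(Equivalently, a compound major third: a major third plus an octave.)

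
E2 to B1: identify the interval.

perfect fourth

Descending from E2 to B1 is the same interval as ascending B1 to E2.
B to E spans four letter names (B-C-D-E), so the interval is some kind of fourth.
The perfect fourth spans 5 semitones, and B1 to E2 is exactly 5 semitones — so this is a perfect fourth.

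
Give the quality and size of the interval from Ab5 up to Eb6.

A to E spans five letter names (A-B-C-D-E), so the interval is some kind of fifth.
Counting semitones, Ab5→Eb6 is 7, which is the perfect fifth.

perfect fifth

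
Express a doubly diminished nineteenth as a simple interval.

Subtracting seven from the interval number removes an octave: 19 − 14 = 5.
That makes a doubly diminished nineteenth a compound doubly diminished fifth — 2 octaves plus a doubly diminished fifth.

doubly diminished 5th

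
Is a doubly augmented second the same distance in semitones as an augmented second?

No

4 semitones (doubly augmented second) vs 3 semitones (augmented second): not equal.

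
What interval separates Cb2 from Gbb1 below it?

Descending from Cb2 to Gbb1 is the same interval as ascending Gbb1 to Cb2.
G to C spans four letter names (G-A-B-C) — that makes it a fourth of some quality.
A perfect fourth would be 5 semitones; Gbb1 to Cb2 is 6, one semitone wider, so the interval is augmented.

augmented fourth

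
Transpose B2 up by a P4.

E3

Four letter names up from B: E.
Moving 5 semitones up from B2 (the size of a perfect fourth) reaches E3.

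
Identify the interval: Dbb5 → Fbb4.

Descending from Dbb5 to Fbb4 is the same interval as ascending Fbb4 to Dbb5.
F to D spans six letter names (F-G-A-B-C-D): a sixth.
Fbb4 to Dbb5 is 9 semitones, matching the major sixth exactly, so the quality is major.

major sixth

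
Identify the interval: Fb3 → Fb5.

F to F is the same letter name, plus 2 octaves: a fifteenth.
The perfect fifteenth spans 24 semitones, and Fb3 to Fb5 is exactly 24 semitones — so this is a perfect fifteenth.
(Equivalently, a compound perfect octave: a perfect octave plus an octave.)

perfect fifteenth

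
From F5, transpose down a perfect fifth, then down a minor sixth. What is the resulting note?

D4

Down a perfect fifth from F5: Bb4 (7 semitones down).
Down a minor sixth from Bb4: D4 (8 semitones down).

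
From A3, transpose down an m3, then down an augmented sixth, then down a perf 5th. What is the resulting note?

Db2

Down a minor third from A3: F#3 (3 semitones down).
F#3 down an augmented sixth → Ab2 (10 semitones).
Down a perfect fifth from Ab2: Db2 (7 semitones down).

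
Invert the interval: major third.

m6

Inverted interval numbers add to nine, so a third pairs with a sixth (3 + 6 = 9).
And major becomes minor under inversion, so we get a minor sixth.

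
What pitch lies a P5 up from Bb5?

Five letter names up from B: F.
A perfect fifth is 7 semitones; 7 semitones up from Bb5 gives F6.

F6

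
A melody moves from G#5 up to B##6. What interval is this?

G to B spans three letter names (G-A-B), plus an octave: a tenth.
G#5 to B##6 spans 17 semitones — one semitone wider than the major tenth (16) — giving an augmented tenth.
(Equivalently, a compound augmented third: an augmented third plus an octave.)

A10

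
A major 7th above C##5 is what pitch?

Counting seven letter names up from C lands on B.
A major seventh is 11 semitones; 11 semitones up from C##5 gives B##5.

B##5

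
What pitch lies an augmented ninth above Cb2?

The ninth's letter: C up two letter names plus an octave → D.
An augmented ninth is 15 semitones; 15 semitones up from Cb2 gives D3.

D3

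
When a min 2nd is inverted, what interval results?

Inverted interval numbers add to nine, so a second pairs with a seventh (2 + 7 = 9).
Quality inverts too: minor becomes major. That makes the inversion a major seventh.

major seventh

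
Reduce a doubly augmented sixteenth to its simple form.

Take out 2 octaves (14 from the number): 16 − 14 = 2.
So a doubly augmented sixteenth is 2 octaves plus a doubly augmented second. The quality is unchanged.

AA2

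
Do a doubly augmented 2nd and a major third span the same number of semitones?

Yes

Both span 4 semitones: a doubly augmented second and a major third are the same chromatic distance.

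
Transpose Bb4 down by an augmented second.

The second takes the letter from B down to A.
An augmented second spans 3 semitones, so from Bb4 the target pitch is Abb4.

Abb4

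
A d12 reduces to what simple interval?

diminished fifth

Take out an octave (7 from the number): 12 − 7 = 5.
So a diminished twelfth is an octave plus a diminished fifth. The quality is unchanged.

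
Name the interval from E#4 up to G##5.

major tenth

E to G spans three letter names (E-F-G), plus an octave: a tenth.
E#4 to G##5 is 16 semitones, matching the major tenth exactly, so the quality is major.
(Equivalently, a compound major third: a major third plus an octave.)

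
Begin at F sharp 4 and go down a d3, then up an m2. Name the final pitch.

Down a diminished third from F#4: D##4 (2 semitones down).
A minor second up from D##4 is E#4.

E sharp 4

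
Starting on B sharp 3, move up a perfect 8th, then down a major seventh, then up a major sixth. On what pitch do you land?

Up a perfect octave from B#3: B#4 (12 semitones up).
B#4 down a major seventh → C#4 (11 semitones).
C#4 up a major sixth → A#4 (9 semitones).

A sharp 4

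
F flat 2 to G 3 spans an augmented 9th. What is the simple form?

augmented 2nd

Subtracting seven from the interval number removes an octave: 9 − 7 = 2.
That makes an augmented ninth a compound augmented second — an octave plus an augmented second.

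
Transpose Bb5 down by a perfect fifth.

Eb5

Counting five letter names down from B lands on E.
A perfect fifth spans 7 semitones, so from Bb5 the target pitch is Eb5.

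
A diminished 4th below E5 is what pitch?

B#4

Counting four letter names down from E lands on B.
A diminished fourth spans 4 semitones, so from E5 the target pitch is B#4.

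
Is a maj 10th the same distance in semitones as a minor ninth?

No

A major tenth is 16 semitones but a minor ninth is 13 semitones — different sizes.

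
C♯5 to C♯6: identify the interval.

C to C is the same letter name, plus an octave, so the interval is some kind of octave.
C#5 to C#6 is 12 semitones, matching the perfect octave exactly, so the quality is perfect.

perfect octave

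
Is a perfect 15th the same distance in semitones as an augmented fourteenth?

Yes

Both span 24 semitones: a perfect fifteenth and an augmented fourteenth are the same chromatic distance.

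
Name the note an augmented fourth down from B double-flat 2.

The fourth takes the letter from B down to F.
An augmented fourth is 6 semitones; 6 semitones down from Bbb2 gives Fbb2.

F double-flat 2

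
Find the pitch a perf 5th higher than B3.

F#4

Counting five letter names up from B lands on F.
Moving 7 semitones up from B3 (the size of a perfect fifth) reaches F#4.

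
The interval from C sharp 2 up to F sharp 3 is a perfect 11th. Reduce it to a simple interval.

Each octave removed subtracts seven from the number: 11 − 7 = 4.
Quality carries through unchanged, so the simple form is a perfect fourth.

perfect fourth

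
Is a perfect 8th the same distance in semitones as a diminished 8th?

No

A perfect octave spans 12 semitones; a diminished octave spans 11 semitones. They differ by 1.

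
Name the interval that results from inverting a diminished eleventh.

First reduce the compound diminished eleventh to its simple form, a diminished fourth.
The rule of nine gives the new number: 9 − 4 = 5, so a fourth becomes a fifth.
The quality also flips — diminished becomes augmented — giving an augmented fifth.

augmented fifth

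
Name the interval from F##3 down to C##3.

Descending from F##3 to C##3 is the same interval as ascending C##3 to F##3.
C to F spans four letter names (C-D-E-F), so the interval is some kind of fourth.
Counting semitones, C##3→F##3 is 5, which is the perfect fourth.

P4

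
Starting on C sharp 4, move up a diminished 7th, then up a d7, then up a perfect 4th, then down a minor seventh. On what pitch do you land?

E double-flat 5

C#4 up a diminished seventh → Bb4 (9 semitones).
Bb4 up a diminished seventh → Abb5 (9 semitones).
Up a perfect fourth from Abb5: Dbb6 (5 semitones up).
Dbb6 down a minor seventh → Ebb5 (10 semitones).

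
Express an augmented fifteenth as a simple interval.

Subtracting seven from the interval number removes an octave: 15 − 7 = 8.
Quality carries through unchanged, so the simple form is an augmented octave.

augmented octave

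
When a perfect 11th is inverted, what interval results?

perfect 5th

First reduce the compound perfect eleventh to its simple form, a perfect fourth.
Inverted interval numbers add to nine, so a fourth pairs with a fifth (4 + 5 = 9).
The quality also flips — perfect stays perfect — giving a perfect fifth.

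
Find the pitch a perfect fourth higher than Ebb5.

Abb5

Counting four letter names up from E lands on A.
Moving 5 semitones up from Ebb5 (the size of a perfect fourth) reaches Abb5.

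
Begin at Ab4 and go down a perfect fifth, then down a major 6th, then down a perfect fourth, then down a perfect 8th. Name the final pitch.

A perfect fifth down from Ab4 is Db4.
Db4 down a major sixth → Fb3 (9 semitones).
A perfect fourth down from Fb3 is Cb3.
A perfect octave down from Cb3 is Cb2.

Cb2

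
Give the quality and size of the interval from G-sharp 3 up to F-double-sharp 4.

major seventh

G to F spans seven letter names (G-A-B-C-D-E-F): a seventh.
The major seventh spans 11 semitones, and G#3 to F##4 is exactly 11 semitones — so this is a major seventh.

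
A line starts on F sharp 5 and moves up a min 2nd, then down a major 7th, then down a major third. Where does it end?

F flat 4

Up a minor second from F#5: G5 (1 semitone up).
Down a major seventh from G5: Ab4 (11 semitones down).
Ab4 down a major third → Fb4 (4 semitones).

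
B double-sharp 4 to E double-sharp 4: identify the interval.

Descending from B##4 to E##4 is the same interval as ascending E##4 to B##4.
E to B spans five letter names (E-F-G-A-B) — that makes it a fifth of some quality.
E##4 to B##4 is 7 semitones, matching the perfect fifth exactly, so the quality is perfect.

P5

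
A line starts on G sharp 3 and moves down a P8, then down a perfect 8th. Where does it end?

A perfect octave down from G#3 is G#2.
A perfect octave down from G#2 is G#1.

G sharp 1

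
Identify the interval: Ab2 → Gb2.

M2

Descending from Ab2 to Gb2 is the same interval as ascending Gb2 to Ab2.
G to A spans two letter names (G-A), so the interval is some kind of second.
Counting semitones, Gb2→Ab2 is 2, which is the major second.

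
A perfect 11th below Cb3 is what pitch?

Counting four letter names plus an octave down from C lands on G.
Moving 17 semitones down from Cb3 (the size of a perfect eleventh) reaches Gb1.

Gb1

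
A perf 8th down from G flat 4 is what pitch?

G flat 3

For an octave the letter name doesn't change: still G, an octave down.
A perfect octave spans 12 semitones, so from Gb4 the target pitch is Gb3.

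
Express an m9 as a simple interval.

minor 2nd

Each octave removed subtracts seven from the number: 9 − 7 = 2.
So a minor ninth is an octave plus a minor second. The quality is unchanged.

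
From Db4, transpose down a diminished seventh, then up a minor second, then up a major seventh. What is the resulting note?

Down a diminished seventh from Db4: E3 (9 semitones down).
E3 up a minor second → F3 (1 semitone).
F3 up a major seventh → E4 (11 semitones).

E4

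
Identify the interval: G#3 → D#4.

G to D spans five letter names (G-A-B-C-D), so the interval is some kind of fifth.
The perfect fifth spans 7 semitones, and G#3 to D#4 is exactly 7 semitones — so this is a perfect fifth.

perfect fifth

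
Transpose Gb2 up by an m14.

Seven letters up from G (plus an octave) reaches F.
A minor fourteenth is 22 semitones; 22 semitones up from Gb2 gives Fb4.

Fb4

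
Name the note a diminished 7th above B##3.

The seventh takes the letter from B up to A.
A diminished seventh is 9 semitones; 9 semitones up from B##3 gives A#4.

A#4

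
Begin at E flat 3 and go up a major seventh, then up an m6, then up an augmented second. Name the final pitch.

Eb3 up a major seventh → D4 (11 semitones).
Up a minor sixth from D4: Bb4 (8 semitones up).
Up an augmented second from Bb4: C#5 (3 semitones up).

C sharp 5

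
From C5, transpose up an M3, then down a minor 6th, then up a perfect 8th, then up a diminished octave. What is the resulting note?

A major third up from C5 is E5.
Down a minor sixth from E5: G#4 (8 semitones down).
G#4 up a perfect octave → G#5 (12 semitones).
A diminished octave up from G#5 is G6.

G6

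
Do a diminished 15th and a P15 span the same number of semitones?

A diminished fifteenth is 23 semitones but a perfect fifteenth is 24 semitones — different sizes.

No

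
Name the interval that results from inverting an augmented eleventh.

d5

First reduce the compound augmented eleventh to its simple form, an augmented fourth.
Interval numbers invert to sum to nine: 4 + 5 = 9, so a fourth inverts to a fifth.
And augmented becomes diminished under inversion, so we get a diminished fifth.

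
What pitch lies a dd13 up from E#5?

Counting six letter names plus an octave up from E lands on C.
Moving 18 semitones up from E#5 (the size of a doubly diminished thirteenth) reaches Cb7.

Cb7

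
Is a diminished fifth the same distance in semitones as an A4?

A diminished fifth = 6 semitones = an augmented fourth; enharmonically equal.

Yes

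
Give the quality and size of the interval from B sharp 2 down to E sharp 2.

Descending from B#2 to E#2 is the same interval as ascending E#2 to B#2.
E to B spans five letter names (E-F-G-A-B): a fifth.
Counting semitones, E#2→B#2 is 7, which is the perfect fifth.

P5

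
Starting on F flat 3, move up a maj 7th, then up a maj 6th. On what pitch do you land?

A major seventh up from Fb3 is Eb4.
Up a major sixth from Eb4: C5 (9 semitones up).

C 5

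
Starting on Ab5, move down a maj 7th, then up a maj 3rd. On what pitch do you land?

Down a major seventh from Ab5: Bbb4 (11 semitones down).
A major third up from Bbb4 is Db5.

Db5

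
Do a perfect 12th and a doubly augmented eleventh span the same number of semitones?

A perfect twelfth = 19 semitones = a doubly augmented eleventh; enharmonically equal.

Yes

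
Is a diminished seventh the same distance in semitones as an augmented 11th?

A diminished seventh is 9 semitones but an augmented eleventh is 18 semitones — different sizes.

No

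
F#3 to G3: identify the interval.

F to G spans two letter names (F-G), so the interval is some kind of second.
F#3 to G3 is 1 semitone, a half step short of the major second (2), so this is minor.

m2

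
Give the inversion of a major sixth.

Inverted interval numbers add to nine, so a sixth pairs with a third (6 + 3 = 9).
Quality inverts too: major becomes minor. That makes the inversion a minor third.

minor 3rd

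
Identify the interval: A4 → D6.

A to D spans four letter names (A-B-C-D), plus an octave: an eleventh.
Counting semitones, A4→D6 is 17, which is the perfect eleventh.
(Equivalently, a compound perfect fourth: a perfect fourth plus an octave.)

P11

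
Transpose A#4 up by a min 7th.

Counting seven letter names up from A lands on G.
Moving 10 semitones up from A#4 (the size of a minor seventh) reaches G#5.

G#5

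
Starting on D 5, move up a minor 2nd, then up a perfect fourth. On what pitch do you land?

A flat 5

D5 up a minor second → Eb5 (1 semitone).
Eb5 up a perfect fourth → Ab5 (5 semitones).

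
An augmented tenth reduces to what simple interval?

A3

Subtracting seven from the interval number removes an octave: 10 − 7 = 3.
That makes an augmented tenth a compound augmented third — an octave plus an augmented third.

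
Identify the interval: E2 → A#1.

Descending from E2 to A#1 is the same interval as ascending A#1 to E2.
A to E spans five letter names (A-B-C-D-E) — that makes it a fifth of some quality.
A perfect fifth would be 7 semitones; A#1 to E2 is 6, one semitone narrower, so the interval is diminished.

d5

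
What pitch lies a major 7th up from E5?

D#6

Counting seven letter names up from E lands on D.
A major seventh is 11 semitones; 11 semitones up from E5 gives D#6.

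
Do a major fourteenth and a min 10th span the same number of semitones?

23 semitones (major fourteenth) vs 15 semitones (minor tenth): not equal.

No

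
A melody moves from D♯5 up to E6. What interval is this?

minor ninth

D to E spans two letter names (D-E), plus an octave, so the interval is some kind of ninth.
D#5 to E6 is 13 semitones, a half step short of the major ninth (14), so this is minor.
(Equivalently, a compound minor second: a minor second plus an octave.)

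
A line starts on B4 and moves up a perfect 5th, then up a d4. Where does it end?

A perfect fifth up from B4 is F#5.
Up a diminished fourth from F#5: Bb5 (4 semitones up).

Bb5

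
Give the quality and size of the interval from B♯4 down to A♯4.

Descending from B#4 to A#4 is the same interval as ascending A#4 to B#4.
A to B spans two letter names (A-B) — that makes it a second of some quality.
The major second spans 2 semitones, and A#4 to B#4 is exactly 2 semitones — so this is a major second.

major second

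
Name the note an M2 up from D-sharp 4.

E-sharp 4

The second takes the letter from D up to E.
Moving 2 semitones up from D#4 (the size of a major second) reaches E#4.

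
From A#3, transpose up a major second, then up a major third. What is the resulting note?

D##4

A#3 up a major second → B#3 (2 semitones).
Up a major third from B#3: D##4 (4 semitones up).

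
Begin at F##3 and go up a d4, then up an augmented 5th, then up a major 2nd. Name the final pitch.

Up a diminished fourth from F##3: B3 (4 semitones up).
An augmented fifth up from B3 is F##4.
Up a major second from F##4: G##4 (2 semitones up).

G##4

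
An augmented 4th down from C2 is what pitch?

Gb1

Four letter names down from C: G.
An augmented fourth is 6 semitones; 6 semitones down from C2 gives Gb1.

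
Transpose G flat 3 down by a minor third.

E flat 3

Three letter names down from G: E.
A minor third spans 3 semitones, so from Gb3 the target pitch is Eb3.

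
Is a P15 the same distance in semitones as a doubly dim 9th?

A perfect fifteenth is 24 semitones but a doubly diminished ninth is 11 semitones — different sizes.

No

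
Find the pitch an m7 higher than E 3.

D 4

The seventh takes the letter from E up to D.
Moving 10 semitones up from E3 (the size of a minor seventh) reaches D4.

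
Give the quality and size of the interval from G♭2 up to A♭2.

G to A spans two letter names (G-A) — that makes it a second of some quality.
Gb2 to Ab2 is 2 semitones, matching the major second exactly, so the quality is major.

major 2nd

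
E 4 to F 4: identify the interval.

E to F spans two letter names (E-F), so the interval is some kind of second.
At 1 semitone, E4→F4 falls one short of a major second: minor.

m2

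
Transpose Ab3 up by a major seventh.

The seventh takes the letter from A up to G.
A major seventh is 11 semitones; 11 semitones up from Ab3 gives G4.

G4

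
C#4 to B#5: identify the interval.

major 14th

C to B spans seven letter names (C-D-E-F-G-A-B), plus an octave, so the interval is some kind of fourteenth.
The major fourteenth spans 23 semitones, and C#4 to B#5 is exactly 23 semitones — so this is a major fourteenth.
(Equivalently, a compound major seventh: a major seventh plus an octave.)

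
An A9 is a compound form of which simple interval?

augmented second

Each octave removed subtracts seven from the number: 9 − 7 = 2.
So an augmented ninth is an octave plus an augmented second. The quality is unchanged.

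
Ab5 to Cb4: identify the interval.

major thirteenth

Descending from Ab5 to Cb4 is the same interval as ascending Cb4 to Ab5.
C to A spans six letter names (C-D-E-F-G-A), plus an octave — that makes it a thirteenth of some quality.
Cb4 to Ab5 is 21 semitones, matching the major thirteenth exactly, so the quality is major.
(Equivalently, a compound major sixth: a major sixth plus an octave.)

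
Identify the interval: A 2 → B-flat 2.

minor second

A to B spans two letter names (A-B), so the interval is some kind of second.
A2 to Bb2 is 1 semitone, a half step short of the major second (2), so this is minor.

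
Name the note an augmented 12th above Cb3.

Five letters up from C (plus an octave) reaches G.
An augmented twelfth spans 20 semitones, so from Cb3 the target pitch is G4.

G4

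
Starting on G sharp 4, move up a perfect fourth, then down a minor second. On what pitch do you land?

A perfect fourth up from G#4 is C#5.
A minor second down from C#5 is B#4.

B sharp 4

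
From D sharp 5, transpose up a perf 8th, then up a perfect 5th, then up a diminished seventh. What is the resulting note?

G 7

A perfect octave up from D#5 is D#6.
Up a perfect fifth from D#6: A#6 (7 semitones up).
Up a diminished seventh from A#6: G7 (9 semitones up).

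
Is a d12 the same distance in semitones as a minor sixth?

No

A diminished twelfth is 18 semitones but a minor sixth is 8 semitones — different sizes.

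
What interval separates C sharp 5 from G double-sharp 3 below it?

Descending from C#5 to G##3 is the same interval as ascending G##3 to C#5.
G to C spans four letter names (G-A-B-C), plus an octave, so the interval is some kind of eleventh.
The perfect eleventh is 17 semitones; here we have 16, one semitone narrower: diminished.
(Equivalently, a compound diminished fourth: a diminished fourth plus an octave.)

diminished eleventh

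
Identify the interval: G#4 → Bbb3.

Descending from G#4 to Bbb3 is the same interval as ascending Bbb3 to G#4.
B to G spans six letter names (B-C-D-E-F-G): a sixth.
Bbb3 to G#4 spans 11 semitones — two semitones wider than the major sixth (9) — giving a doubly augmented sixth.

doubly augmented sixth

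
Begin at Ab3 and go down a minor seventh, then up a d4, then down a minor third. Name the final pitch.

Cb3

Down a minor seventh from Ab3: Bb2 (10 semitones down).
Up a diminished fourth from Bb2: Ebb3 (4 semitones up).
Down a minor third from Ebb3: Cb3 (3 semitones down).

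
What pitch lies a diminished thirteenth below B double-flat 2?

Six letters down from B (plus an octave) reaches D.
A diminished thirteenth is 19 semitones; 19 semitones down from Bbb2 gives D1.

D 1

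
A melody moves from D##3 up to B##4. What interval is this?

D to B spans six letter names (D-E-F-G-A-B), plus an octave, so the interval is some kind of thirteenth.
The major thirteenth spans 21 semitones, and D##3 to B##4 is exactly 21 semitones — so this is a major thirteenth.
(Equivalently, a compound major sixth: a major sixth plus an octave.)

major 13th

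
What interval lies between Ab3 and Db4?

A to D spans four letter names (A-B-C-D), so the interval is some kind of fourth.
The perfect fourth spans 5 semitones, and Ab3 to Db4 is exactly 5 semitones — so this is a perfect fourth.

perfect 4th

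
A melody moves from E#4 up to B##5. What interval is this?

E to B spans five letter names (E-F-G-A-B), plus an octave: a twelfth.
E#4 to B##5 spans 20 semitones — one semitone wider than the perfect twelfth (19) — giving an augmented twelfth.
(Equivalently, a compound augmented fifth: an augmented fifth plus an octave.)

augmented twelfth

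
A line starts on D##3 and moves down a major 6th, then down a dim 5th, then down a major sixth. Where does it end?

D##1

A major sixth down from D##3 is F##2.
F##2 down a diminished fifth → B##1 (6 semitones).
B##1 down a major sixth → D##1 (9 semitones).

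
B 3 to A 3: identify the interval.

major 2nd

Descending from B3 to A3 is the same interval as ascending A3 to B3.
A to B spans two letter names (A-B) — that makes it a second of some quality.
A3 to B3 is 2 semitones, matching the major second exactly, so the quality is major.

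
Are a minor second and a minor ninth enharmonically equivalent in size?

No

1 semitone (minor second) vs 13 semitones (minor ninth): not equal.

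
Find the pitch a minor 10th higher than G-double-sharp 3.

The tenth's letter: G up three letter names plus an octave → B.
A minor tenth is 15 semitones; 15 semitones up from G##3 gives B#4.

B-sharp 4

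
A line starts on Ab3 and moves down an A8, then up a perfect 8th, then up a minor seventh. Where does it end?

Gbb4

Down an augmented octave from Ab3: Abb2 (13 semitones down).
Abb2 up a perfect octave → Abb3 (12 semitones).
Abb3 up a minor seventh → Gbb4 (10 semitones).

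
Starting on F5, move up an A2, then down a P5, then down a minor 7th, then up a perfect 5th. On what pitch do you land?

An augmented second up from F5 is G#5.
G#5 down a perfect fifth → C#5 (7 semitones).
C#5 down a minor seventh → D#4 (10 semitones).
D#4 up a perfect fifth → A#4 (7 semitones).

A#4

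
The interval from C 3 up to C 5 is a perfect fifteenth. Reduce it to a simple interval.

Take out an octave (7 from the number): 15 − 7 = 8.
Quality carries through unchanged, so the simple form is a perfect octave.

P8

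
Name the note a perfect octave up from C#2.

C#3

For an octave the letter name doesn't change: still C, an octave up.
A perfect octave spans 12 semitones, so from C#2 the target pitch is C#3.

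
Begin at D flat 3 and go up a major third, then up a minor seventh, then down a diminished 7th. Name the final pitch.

Db3 up a major third → F3 (4 semitones).
A minor seventh up from F3 is Eb4.
Eb4 down a diminished seventh → F#3 (9 semitones).

F sharp 3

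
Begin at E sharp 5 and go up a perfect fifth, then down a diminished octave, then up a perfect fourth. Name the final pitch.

E double-sharp 5

E#5 up a perfect fifth → B#5 (7 semitones).
A diminished octave down from B#5 is B##4.
B##4 up a perfect fourth → E##5 (5 semitones).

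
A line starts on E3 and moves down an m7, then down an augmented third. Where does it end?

Db2

E3 down a minor seventh → F#2 (10 semitones).
Down an augmented third from F#2: Db2 (5 semitones down).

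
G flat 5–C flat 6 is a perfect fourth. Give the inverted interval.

The rule of nine gives the new number: 9 − 4 = 5, so a fourth becomes a fifth.
Quality inverts too: perfect stays perfect. That makes the inversion a perfect fifth.

perfect fifth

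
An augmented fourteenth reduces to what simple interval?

Subtracting seven from the interval number removes an octave: 14 − 7 = 7.
That makes an augmented fourteenth a compound augmented seventh — an octave plus an augmented seventh.

augmented seventh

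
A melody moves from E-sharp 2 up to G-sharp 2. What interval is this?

minor third

E to G spans three letter names (E-F-G), so the interval is some kind of third.
E#2 to G#2 is 3 semitones, a half step short of the major third (4), so this is minor.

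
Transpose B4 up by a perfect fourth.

Counting four letter names up from B lands on E.
Moving 5 semitones up from B4 (the size of a perfect fourth) reaches E5.

E5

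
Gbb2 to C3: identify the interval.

AA4

G to C spans four letter names (G-A-B-C) — that makes it a fourth of some quality.
The perfect fourth is 5 semitones; here we have 7, two semitones wider: doubly augmented.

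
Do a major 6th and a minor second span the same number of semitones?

No

A major sixth spans 9 semitones; a minor second spans 1 semitone. They differ by 8.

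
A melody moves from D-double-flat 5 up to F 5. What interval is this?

D to F spans three letter names (D-E-F): a third.
The major third is 4 semitones; here we have 5, one semitone wider: augmented.

augmented third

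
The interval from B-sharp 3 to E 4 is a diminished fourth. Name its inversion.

Interval numbers invert to sum to nine: 4 + 5 = 9, so a fourth inverts to a fifth.
And diminished becomes augmented under inversion, so we get an augmented fifth.

augmented 5th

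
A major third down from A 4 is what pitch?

Three letter names down from A: F.
Moving 4 semitones down from A4 (the size of a major third) reaches F4.

F 4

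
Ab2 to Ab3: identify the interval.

P8

A to A is the same letter name, plus an octave, so the interval is some kind of octave.
The perfect octave spans 12 semitones, and Ab2 to Ab3 is exactly 12 semitones — so this is a perfect octave.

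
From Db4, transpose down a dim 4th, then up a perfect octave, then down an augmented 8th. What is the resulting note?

Db4 down a diminished fourth → A3 (4 semitones).
Up a perfect octave from A3: A4 (12 semitones up).
Down an augmented octave from A4: Ab3 (13 semitones down).

Ab3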